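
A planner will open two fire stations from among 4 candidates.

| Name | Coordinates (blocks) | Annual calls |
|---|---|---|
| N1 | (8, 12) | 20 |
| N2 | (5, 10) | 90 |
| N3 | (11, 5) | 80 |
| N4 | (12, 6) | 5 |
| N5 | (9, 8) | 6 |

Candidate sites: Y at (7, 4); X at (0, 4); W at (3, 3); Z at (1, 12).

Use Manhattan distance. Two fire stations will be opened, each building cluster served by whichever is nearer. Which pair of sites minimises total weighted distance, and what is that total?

{Y, Z}, total 1151

Evaluate every pair (each demand assigned to the nearer of the two):
  {Y, Z}: total = 1151
  {Y, X}: total = 1371
  {Y, W}: total = 1371
  {W, Z}: total = 1606
  {X, Z}: total = 1782
  {X, W}: total = 2016
Best pair: {Y, Z} with total 1151.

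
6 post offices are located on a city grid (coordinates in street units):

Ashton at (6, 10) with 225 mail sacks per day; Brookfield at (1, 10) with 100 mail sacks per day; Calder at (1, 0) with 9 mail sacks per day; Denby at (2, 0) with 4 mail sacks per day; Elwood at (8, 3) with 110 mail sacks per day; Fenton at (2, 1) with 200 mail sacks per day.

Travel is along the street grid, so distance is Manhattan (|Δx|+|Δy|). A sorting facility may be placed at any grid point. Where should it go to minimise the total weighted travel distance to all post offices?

(6, 10)

Manhattan distance separates: Σwᵢ(|x−xᵢ|+|y−yᵢ|) = Σwᵢ|x−xᵢ| + Σwᵢ|y−yᵢ|, so x and y are optimised independently as 1-D weighted medians.
Total weight W = 648; half = 324.
x-coordinate, sorted with cumulative weight:
  x=1 (Brookfield, w=100) cum 100
  x=1 (Calder, w=9) cum 109
  x=2 (Denby, w=4) cum 113
  x=2 (Fenton, w=200) cum 313
  x=6 (Ashton, w=225) cum 538  ← median
  x=8 (Elwood, w=110) cum 648
⇒ x* = 6
y-coordinate, sorted with cumulative weight:
  y=0 (Calder, w=9) cum 9
  y=0 (Denby, w=4) cum 13
  y=1 (Fenton, w=200) cum 213
  y=3 (Elwood, w=110) cum 323
  y=10 (Ashton, w=225) cum 548  ← median
  y=10 (Brookfield, w=100) cum 648
⇒ y* = 10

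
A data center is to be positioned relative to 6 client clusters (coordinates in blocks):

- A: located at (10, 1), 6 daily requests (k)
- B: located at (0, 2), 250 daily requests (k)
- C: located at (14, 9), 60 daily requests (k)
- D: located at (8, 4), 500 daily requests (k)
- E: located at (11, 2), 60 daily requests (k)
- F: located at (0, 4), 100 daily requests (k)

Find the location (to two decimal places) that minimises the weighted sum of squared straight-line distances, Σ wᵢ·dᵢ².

(5.70, 3.65)

The minimiser of Σwᵢ‖p−pᵢ‖² is the weighted centroid p* = (Σwᵢpᵢ)/(Σwᵢ).
Σwᵢ = 976.
Σwᵢxᵢ = 6·10 + 250·0 + 60·14 + 500·8 + 60·11 + 100·0 = 5560.
Σwᵢyᵢ = 6·1 + 250·2 + 60·9 + 500·4 + 60·2 + 100·4 = 3566.
x* = 5560/976 = 5.70, y* = 3566/976 = 3.65.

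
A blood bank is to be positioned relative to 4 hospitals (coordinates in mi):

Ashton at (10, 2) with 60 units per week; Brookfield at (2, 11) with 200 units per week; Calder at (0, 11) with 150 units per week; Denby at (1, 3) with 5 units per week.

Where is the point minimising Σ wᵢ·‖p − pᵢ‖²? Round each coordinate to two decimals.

The minimiser of Σwᵢ‖p−pᵢ‖² is the weighted centroid p* = (Σwᵢpᵢ)/(Σwᵢ).
Σwᵢ = 415.
Σwᵢxᵢ = 60·10 + 200·2 + 150·0 + 5·1 = 1005.
Σwᵢyᵢ = 60·2 + 200·11 + 150·11 + 5·3 = 3985.
x* = 1005/415 = 2.42, y* = 3985/415 = 9.60.

(2.42, 9.60)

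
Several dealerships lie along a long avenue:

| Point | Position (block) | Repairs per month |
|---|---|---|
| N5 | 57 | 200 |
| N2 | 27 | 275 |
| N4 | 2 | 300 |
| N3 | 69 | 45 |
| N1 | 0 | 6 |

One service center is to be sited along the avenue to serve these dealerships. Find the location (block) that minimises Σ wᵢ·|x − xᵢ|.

For a sum of weighted absolute distances on a line, the optimum is the weighted median (not the mean). Total weight W = 826; half-weight = 413.
Sort by position and accumulate weight:
  block 0 (N1, w=6) → cum 6
  block 2 (N4, w=300) → cum 306
  block 27 (N2, w=275) → cum 581  ≥ 413 → median here
  block 57 (N5, w=200) → cum 781
  block 69 (N3, w=45) → cum 826
Optimal location: block 27.

x = 27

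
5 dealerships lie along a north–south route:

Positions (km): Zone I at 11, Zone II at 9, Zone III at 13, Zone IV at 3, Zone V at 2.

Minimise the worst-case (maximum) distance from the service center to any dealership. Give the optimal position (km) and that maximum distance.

location 7.5, max distance 5.5

The 1-center on a line is the midpoint of the two extreme points: leftmost at 2, rightmost at 13.
Optimal location = (2 + 13)/2 = 7.5; maximum distance = (13 − 2)/2 = 5.5.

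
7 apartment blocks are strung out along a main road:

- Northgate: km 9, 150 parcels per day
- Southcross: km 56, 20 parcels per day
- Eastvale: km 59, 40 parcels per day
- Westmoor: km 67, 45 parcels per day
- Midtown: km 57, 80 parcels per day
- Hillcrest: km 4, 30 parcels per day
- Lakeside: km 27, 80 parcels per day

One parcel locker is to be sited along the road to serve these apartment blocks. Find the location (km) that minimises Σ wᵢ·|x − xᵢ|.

x = 27

For a sum of weighted absolute distances on a line, the optimum is the weighted median (not the mean). Total weight W = 445; half-weight = 222.5.
Sort by position and accumulate weight:
  km 4 (Hillcrest, w=30) → cum 30
  km 9 (Northgate, w=150) → cum 180
  km 27 (Lakeside, w=80) → cum 260  ≥ 222.5 → median here
  km 56 (Southcross, w=20) → cum 280
  km 57 (Midtown, w=80) → cum 360
  km 59 (Eastvale, w=40) → cum 400
  km 67 (Westmoor, w=45) → cum 445
Optimal location: km 27.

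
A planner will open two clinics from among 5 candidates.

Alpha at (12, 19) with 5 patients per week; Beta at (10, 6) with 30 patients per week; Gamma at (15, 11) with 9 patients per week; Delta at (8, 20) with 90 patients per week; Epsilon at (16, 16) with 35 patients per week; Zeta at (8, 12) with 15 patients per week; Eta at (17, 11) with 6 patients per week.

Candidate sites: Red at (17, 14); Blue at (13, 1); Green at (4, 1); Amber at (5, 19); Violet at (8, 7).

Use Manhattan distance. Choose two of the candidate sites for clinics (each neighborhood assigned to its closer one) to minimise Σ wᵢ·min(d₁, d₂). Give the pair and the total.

Evaluate every pair (each demand assigned to the nearer of the two):
  {Red, Amber}: total = 1163
  {Amber, Violet}: total = 1227
  {Blue, Amber}: total = 1467
  {Red, Violet}: total = 1553
  {Green, Amber}: total = 1647
  {Red, Blue}: total = 1973
  {Red, Green}: total = 2063
  {Blue, Violet}: total = 2187
  {Green, Violet}: total = 2187
  {Blue, Green}: total = 3452
Best pair: {Red, Amber} with total 1163.

{Red, Amber}, total 1163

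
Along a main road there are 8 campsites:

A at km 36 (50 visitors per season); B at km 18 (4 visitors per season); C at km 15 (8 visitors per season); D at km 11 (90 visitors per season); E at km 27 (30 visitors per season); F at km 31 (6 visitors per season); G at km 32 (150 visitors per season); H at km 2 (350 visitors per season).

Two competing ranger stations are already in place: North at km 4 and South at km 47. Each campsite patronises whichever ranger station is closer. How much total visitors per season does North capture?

452

The indifferent point is the midpoint (4+47)/2 = 25.5; campsites left of it (closer to North at 4) go to North, those right go to South.
  H at 2 (w=350) → North
  D at 11 (w=90) → North
  C at 15 (w=8) → North
  B at 18 (w=4) → North
  E at 27 (w=30) → South
  F at 31 (w=6) → South
  G at 32 (w=150) → South
  A at 36 (w=50) → South
North captures 452; South captures 236.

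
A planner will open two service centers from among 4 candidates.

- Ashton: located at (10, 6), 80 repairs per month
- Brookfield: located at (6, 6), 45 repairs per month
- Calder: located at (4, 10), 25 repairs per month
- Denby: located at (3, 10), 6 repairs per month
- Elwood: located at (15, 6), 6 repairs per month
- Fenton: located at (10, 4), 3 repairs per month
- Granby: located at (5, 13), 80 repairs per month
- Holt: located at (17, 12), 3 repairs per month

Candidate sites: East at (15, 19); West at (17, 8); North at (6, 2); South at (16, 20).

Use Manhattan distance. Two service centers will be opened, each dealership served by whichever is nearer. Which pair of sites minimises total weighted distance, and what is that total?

Evaluate every pair (each demand assigned to the nearer of the two):
  {West, North}: total = 2150
  {East, North}: total = 2219
  {North, South}: total = 2219
  {East, West}: total = 3125
  {West, South}: total = 3205
  {East, South}: total = 4501
Best pair: {West, North} with total 2150.

{West, North}, total 2150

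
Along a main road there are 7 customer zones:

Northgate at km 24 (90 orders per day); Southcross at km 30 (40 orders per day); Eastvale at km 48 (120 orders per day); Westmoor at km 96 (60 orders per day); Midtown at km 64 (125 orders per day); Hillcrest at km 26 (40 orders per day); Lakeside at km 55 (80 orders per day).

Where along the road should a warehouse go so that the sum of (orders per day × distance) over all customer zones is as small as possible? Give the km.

For a sum of weighted absolute distances on a line, the optimum is the weighted median (not the mean). Total weight W = 555; half-weight = 277.5.
Sort by position and accumulate weight:
  km 24 (Northgate, w=90) → cum 90
  km 26 (Hillcrest, w=40) → cum 130
  km 30 (Southcross, w=40) → cum 170
  km 48 (Eastvale, w=120) → cum 290  ≥ 277.5 → median here
  km 55 (Lakeside, w=80) → cum 370
  km 64 (Midtown, w=125) → cum 495
  km 96 (Westmoor, w=60) → cum 555
Optimal location: km 48.

x = 48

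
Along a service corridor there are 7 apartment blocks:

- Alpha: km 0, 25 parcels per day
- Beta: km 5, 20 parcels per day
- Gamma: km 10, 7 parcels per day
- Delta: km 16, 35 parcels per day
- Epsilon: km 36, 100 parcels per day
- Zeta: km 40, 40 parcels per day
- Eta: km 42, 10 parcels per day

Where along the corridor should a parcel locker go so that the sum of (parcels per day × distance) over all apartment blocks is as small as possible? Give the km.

x = 36

For a sum of weighted absolute distances on a line, the optimum is the weighted median (not the mean). Total weight W = 237; half-weight = 118.5.
Sort by position and accumulate weight:
  km 0 (Alpha, w=25) → cum 25
  km 5 (Beta, w=20) → cum 45
  km 10 (Gamma, w=7) → cum 52
  km 16 (Delta, w=35) → cum 87
  km 36 (Epsilon, w=100) → cum 187  ≥ 118.5 → median here
  km 40 (Zeta, w=40) → cum 227
  km 42 (Eta, w=10) → cum 237
Optimal location: km 36.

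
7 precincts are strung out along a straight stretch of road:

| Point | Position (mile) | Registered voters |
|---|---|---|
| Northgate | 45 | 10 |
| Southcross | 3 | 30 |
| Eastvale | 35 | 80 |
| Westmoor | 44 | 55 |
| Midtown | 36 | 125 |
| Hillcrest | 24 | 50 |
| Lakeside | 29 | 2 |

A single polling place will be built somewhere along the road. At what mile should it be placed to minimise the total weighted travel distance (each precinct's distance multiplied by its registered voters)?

x = 36

For a sum of weighted absolute distances on a line, the optimum is the weighted median (not the mean). Total weight W = 352; half-weight = 176.
Sort by position and accumulate weight:
  mile 3 (Southcross, w=30) → cum 30
  mile 24 (Hillcrest, w=50) → cum 80
  mile 29 (Lakeside, w=2) → cum 82
  mile 35 (Eastvale, w=80) → cum 162
  mile 36 (Midtown, w=125) → cum 287  ≥ 176 → median here
  mile 44 (Westmoor, w=55) → cum 342
  mile 45 (Northgate, w=10) → cum 352
Optimal location: mile 36.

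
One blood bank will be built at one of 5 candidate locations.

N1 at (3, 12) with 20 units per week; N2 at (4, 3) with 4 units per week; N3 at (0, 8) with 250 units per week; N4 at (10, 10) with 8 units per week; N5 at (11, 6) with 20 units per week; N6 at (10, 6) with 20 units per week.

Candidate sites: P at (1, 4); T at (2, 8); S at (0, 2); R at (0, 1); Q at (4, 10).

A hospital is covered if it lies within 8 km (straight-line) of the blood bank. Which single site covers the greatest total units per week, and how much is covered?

Coverage radius r = 8 km; a point is covered iff (Δx)²+(Δy)² ≤ 8² = 64.
  P (1, 4): covers {N2, N3} → 254
  T (2, 8): covers {N1, N2, N3} → 274
  S (0, 2): covers {N2, N3} → 254
  R (0, 1): covers {N2, N3} → 254
  Q (4, 10): covers {N1, N2, N3, N4, N6} → 302
Maximum coverage at Q: 302 units per week.

Q, covering 302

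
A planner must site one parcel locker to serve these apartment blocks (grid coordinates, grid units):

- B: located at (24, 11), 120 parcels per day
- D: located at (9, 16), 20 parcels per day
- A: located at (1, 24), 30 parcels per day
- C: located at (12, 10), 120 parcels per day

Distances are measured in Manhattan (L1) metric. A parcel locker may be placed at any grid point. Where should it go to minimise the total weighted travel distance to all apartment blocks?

Manhattan distance separates: Σwᵢ(|x−xᵢ|+|y−yᵢ|) = Σwᵢ|x−xᵢ| + Σwᵢ|y−yᵢ|, so x and y are optimised independently as 1-D weighted medians.
Total weight W = 290; half = 145.
x-coordinate, sorted with cumulative weight:
  x=1 (A, w=30) cum 30
  x=9 (D, w=20) cum 50
  x=12 (C, w=120) cum 170  ← median
  x=24 (B, w=120) cum 290
⇒ x* = 12
y-coordinate, sorted with cumulative weight:
  y=10 (C, w=120) cum 120
  y=11 (B, w=120) cum 240  ← median
  y=16 (D, w=20) cum 260
  y=24 (A, w=30) cum 290
⇒ y* = 11

(12, 11)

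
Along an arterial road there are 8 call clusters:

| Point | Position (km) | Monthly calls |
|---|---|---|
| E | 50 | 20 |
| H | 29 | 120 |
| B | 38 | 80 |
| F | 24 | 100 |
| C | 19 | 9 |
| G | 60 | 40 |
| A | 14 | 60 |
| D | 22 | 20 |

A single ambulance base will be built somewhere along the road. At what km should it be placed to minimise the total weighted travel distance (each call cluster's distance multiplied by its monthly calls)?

For a sum of weighted absolute distances on a line, the optimum is the weighted median (not the mean). Total weight W = 449; half-weight = 224.5.
Sort by position and accumulate weight:
  km 14 (A, w=60) → cum 60
  km 19 (C, w=9) → cum 69
  km 22 (D, w=20) → cum 89
  km 24 (F, w=100) → cum 189
  km 29 (H, w=120) → cum 309  ≥ 224.5 → median here
  km 38 (B, w=80) → cum 389
  km 50 (E, w=20) → cum 409
  km 60 (G, w=40) → cum 449
Optimal location: km 29.

x = 29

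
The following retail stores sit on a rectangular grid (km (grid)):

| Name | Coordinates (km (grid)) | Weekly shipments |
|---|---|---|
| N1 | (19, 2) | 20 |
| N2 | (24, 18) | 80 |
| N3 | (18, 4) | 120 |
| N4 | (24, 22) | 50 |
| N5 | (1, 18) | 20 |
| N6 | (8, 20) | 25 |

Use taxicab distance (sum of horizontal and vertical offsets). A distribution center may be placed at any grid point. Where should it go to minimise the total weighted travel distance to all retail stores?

Manhattan distance separates: Σwᵢ(|x−xᵢ|+|y−yᵢ|) = Σwᵢ|x−xᵢ| + Σwᵢ|y−yᵢ|, so x and y are optimised independently as 1-D weighted medians.
Total weight W = 315; half = 157.5.
x-coordinate, sorted with cumulative weight:
  x=1 (N5, w=20) cum 20
  x=8 (N6, w=25) cum 45
  x=18 (N3, w=120) cum 165  ← median
  x=19 (N1, w=20) cum 185
  x=24 (N2, w=80) cum 265
  x=24 (N4, w=50) cum 315
⇒ x* = 18
y-coordinate, sorted with cumulative weight:
  y=2 (N1, w=20) cum 20
  y=4 (N3, w=120) cum 140
  y=18 (N2, w=80) cum 220  ← median
  y=18 (N5, w=20) cum 240
  y=20 (N6, w=25) cum 265
  y=22 (N4, w=50) cum 315
⇒ y* = 18

(18, 18)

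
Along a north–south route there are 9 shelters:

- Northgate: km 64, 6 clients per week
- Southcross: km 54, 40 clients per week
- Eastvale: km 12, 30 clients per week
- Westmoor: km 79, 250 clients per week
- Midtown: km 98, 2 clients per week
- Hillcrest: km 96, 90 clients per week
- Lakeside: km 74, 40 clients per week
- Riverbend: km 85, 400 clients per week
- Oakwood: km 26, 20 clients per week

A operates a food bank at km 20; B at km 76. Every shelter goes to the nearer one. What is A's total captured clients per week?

50

The indifferent point is the midpoint (20+76)/2 = 48; shelters left of it (closer to A at 20) go to A, those right go to B.
  Eastvale at 12 (w=30) → A
  Oakwood at 26 (w=20) → A
  Southcross at 54 (w=40) → B
  Northgate at 64 (w=6) → B
  Lakeside at 74 (w=40) → B
  Westmoor at 79 (w=250) → B
  Riverbend at 85 (w=400) → B
  Hillcrest at 96 (w=90) → B
  Midtown at 98 (w=2) → B
A captures 50; B captures 828.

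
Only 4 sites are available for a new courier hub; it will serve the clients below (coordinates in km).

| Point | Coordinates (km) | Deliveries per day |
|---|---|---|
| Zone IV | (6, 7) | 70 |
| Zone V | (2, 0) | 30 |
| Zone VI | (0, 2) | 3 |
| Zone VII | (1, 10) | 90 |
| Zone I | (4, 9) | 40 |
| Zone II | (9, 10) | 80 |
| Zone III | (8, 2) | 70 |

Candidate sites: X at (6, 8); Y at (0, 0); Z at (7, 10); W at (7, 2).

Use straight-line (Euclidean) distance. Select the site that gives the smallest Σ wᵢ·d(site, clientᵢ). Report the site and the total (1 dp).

Total weighted distance at each candidate:
  X (6, 8): total = 1669.1
  Y (0, 0): total = 3663.3
  Z (7, 10): total = 1979.5
  W (7, 2): total = 2473.8
Minimum is at X with total 1669.1 km.

X, total 1669.1 km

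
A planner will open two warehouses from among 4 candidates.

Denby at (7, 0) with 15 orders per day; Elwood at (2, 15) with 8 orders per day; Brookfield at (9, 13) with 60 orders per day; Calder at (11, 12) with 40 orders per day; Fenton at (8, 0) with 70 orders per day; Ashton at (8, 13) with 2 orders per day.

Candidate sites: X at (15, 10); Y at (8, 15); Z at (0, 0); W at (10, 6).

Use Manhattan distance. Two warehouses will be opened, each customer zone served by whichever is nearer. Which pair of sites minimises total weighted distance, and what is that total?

{Y, Z}, total 1137

Evaluate every pair (each demand assigned to the nearer of the two):
  {Y, Z}: total = 1137
  {Y, W}: total = 1167
  {X, W}: total = 1569
  {Z, W}: total = 1579
  {X, Z}: total = 1601
  {X, Y}: total = 1762
Best pair: {Y, Z} with total 1137.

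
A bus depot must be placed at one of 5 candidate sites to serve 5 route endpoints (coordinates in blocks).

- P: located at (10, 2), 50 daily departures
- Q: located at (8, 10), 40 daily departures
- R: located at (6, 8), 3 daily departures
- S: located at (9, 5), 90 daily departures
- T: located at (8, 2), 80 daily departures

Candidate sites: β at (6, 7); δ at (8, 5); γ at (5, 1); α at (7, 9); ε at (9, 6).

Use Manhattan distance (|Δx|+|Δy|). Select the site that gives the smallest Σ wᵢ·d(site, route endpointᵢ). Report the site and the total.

Total weighted distance at each candidate:
  β (6, 7): total = 1663
  δ (8, 5): total = 795
  γ (5, 1): total = 1844
  α (7, 9): total = 1766
  ε (9, 6): total = 955
Minimum is at δ with total 795 blocks.

δ, total 795 blocks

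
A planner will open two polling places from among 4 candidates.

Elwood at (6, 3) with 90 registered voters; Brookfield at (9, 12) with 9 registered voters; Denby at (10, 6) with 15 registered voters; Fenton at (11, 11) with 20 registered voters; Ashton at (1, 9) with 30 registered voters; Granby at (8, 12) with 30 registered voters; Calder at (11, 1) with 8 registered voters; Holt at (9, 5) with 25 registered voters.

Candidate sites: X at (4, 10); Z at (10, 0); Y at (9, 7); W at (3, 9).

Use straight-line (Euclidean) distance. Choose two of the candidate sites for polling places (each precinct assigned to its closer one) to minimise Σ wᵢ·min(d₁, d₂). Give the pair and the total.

Evaluate every pair (each demand assigned to the nearer of the two):
  {Y, W}: total = 919.2
  {X, Y}: total = 935.3
  {Z, Y}: total = 1067.3
  {X, Z}: total = 1097.7
  {Z, W}: total = 1139.0
  {X, W}: total = 1363.2
Best pair: {Y, W} with total 919.2.

{Y, W}, total 919.2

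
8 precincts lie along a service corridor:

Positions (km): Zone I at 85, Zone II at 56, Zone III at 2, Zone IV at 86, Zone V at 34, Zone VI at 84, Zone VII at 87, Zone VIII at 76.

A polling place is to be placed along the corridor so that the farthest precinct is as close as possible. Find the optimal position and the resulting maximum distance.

location 44.5, max distance 42.5

The 1-center on a line is the midpoint of the two extreme points: leftmost at 2, rightmost at 87.
Optimal location = (2 + 87)/2 = 44.5; maximum distance = (87 − 2)/2 = 42.5.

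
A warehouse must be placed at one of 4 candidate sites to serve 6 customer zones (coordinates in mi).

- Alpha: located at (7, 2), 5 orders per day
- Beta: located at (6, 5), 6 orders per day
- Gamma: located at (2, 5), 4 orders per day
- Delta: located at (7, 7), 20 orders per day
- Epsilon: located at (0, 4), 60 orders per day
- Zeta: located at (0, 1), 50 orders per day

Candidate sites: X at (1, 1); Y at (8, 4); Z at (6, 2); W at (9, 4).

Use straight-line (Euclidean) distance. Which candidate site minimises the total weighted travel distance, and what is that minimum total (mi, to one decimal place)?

Total weighted distance at each candidate:
  X (1, 1): total = 494.8
  Y (8, 4): total = 1019.4
  Z (6, 2): total = 828.6
  W (9, 4): total = 1147.9
Minimum is at X with total 494.8 mi.

X, total 494.8 mi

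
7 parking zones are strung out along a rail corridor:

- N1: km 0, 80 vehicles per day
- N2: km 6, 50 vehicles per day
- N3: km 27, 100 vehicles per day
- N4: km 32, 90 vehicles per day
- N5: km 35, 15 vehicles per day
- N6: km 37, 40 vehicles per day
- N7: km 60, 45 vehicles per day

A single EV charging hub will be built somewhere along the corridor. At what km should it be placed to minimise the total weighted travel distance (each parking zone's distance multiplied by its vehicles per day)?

For a sum of weighted absolute distances on a line, the optimum is the weighted median (not the mean). Total weight W = 420; half-weight = 210.
Sort by position and accumulate weight:
  km 0 (N1, w=80) → cum 80
  km 6 (N2, w=50) → cum 130
  km 27 (N3, w=100) → cum 230  ≥ 210 → median here
  km 32 (N4, w=90) → cum 320
  km 35 (N5, w=15) → cum 335
  km 37 (N6, w=40) → cum 375
  km 60 (N7, w=45) → cum 420
Optimal location: km 27.

x = 27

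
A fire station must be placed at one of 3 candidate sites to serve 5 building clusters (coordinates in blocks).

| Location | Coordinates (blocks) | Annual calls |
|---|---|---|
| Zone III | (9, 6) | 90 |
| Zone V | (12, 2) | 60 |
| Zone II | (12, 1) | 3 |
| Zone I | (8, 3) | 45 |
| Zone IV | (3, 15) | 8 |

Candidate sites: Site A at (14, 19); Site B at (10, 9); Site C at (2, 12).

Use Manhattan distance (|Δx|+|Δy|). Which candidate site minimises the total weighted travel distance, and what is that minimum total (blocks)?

Total weighted distance at each candidate:
  Site A (14, 19): total = 3930
  Site B (10, 9): total = 1394
  Site C (2, 12): total = 3140
Minimum is at Site B with total 1394 blocks.

Site B, total 1394 blocks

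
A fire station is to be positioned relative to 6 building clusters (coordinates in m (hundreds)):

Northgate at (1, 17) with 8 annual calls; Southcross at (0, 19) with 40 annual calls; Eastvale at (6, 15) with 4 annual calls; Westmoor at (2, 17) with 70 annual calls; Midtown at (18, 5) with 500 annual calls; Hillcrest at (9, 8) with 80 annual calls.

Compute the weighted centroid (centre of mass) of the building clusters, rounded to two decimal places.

(14.09, 7.53)

The minimiser of Σwᵢ‖p−pᵢ‖² is the weighted centroid p* = (Σwᵢpᵢ)/(Σwᵢ).
Σwᵢ = 702.
Σwᵢxᵢ = 8·1 + 40·0 + 4·6 + 70·2 + 500·18 + 80·9 = 9892.
Σwᵢyᵢ = 8·17 + 40·19 + 4·15 + 70·17 + 500·5 + 80·8 = 5286.
x* = 9892/702 = 14.09, y* = 5286/702 = 7.53.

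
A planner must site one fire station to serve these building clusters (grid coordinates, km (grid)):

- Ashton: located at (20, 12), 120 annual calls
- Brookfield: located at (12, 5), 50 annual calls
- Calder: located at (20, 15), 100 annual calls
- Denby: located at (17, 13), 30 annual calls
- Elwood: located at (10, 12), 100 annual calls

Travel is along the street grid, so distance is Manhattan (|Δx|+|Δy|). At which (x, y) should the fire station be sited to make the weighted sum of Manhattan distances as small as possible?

Manhattan distance separates: Σwᵢ(|x−xᵢ|+|y−yᵢ|) = Σwᵢ|x−xᵢ| + Σwᵢ|y−yᵢ|, so x and y are optimised independently as 1-D weighted medians.
Total weight W = 400; half = 200.
x-coordinate, sorted with cumulative weight:
  x=10 (Elwood, w=100) cum 100
  x=12 (Brookfield, w=50) cum 150
  x=17 (Denby, w=30) cum 180
  x=20 (Ashton, w=120) cum 300  ← median
  x=20 (Calder, w=100) cum 400
⇒ x* = 20
y-coordinate, sorted with cumulative weight:
  y=5 (Brookfield, w=50) cum 50
  y=12 (Ashton, w=120) cum 170
  y=12 (Elwood, w=100) cum 270  ← median
  y=13 (Denby, w=30) cum 300
  y=15 (Calder, w=100) cum 400
⇒ y* = 12

(20, 12)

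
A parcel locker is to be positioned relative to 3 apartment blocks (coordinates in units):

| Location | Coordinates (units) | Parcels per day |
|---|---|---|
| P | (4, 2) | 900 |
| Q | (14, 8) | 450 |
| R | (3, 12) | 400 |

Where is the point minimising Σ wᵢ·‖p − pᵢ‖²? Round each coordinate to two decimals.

The minimiser of Σwᵢ‖p−pᵢ‖² is the weighted centroid p* = (Σwᵢpᵢ)/(Σwᵢ).
Σwᵢ = 1750.
Σwᵢxᵢ = 900·4 + 450·14 + 400·3 = 11100.
Σwᵢyᵢ = 900·2 + 450·8 + 400·12 = 10200.
x* = 11100/1750 = 6.34, y* = 10200/1750 = 5.83.

(6.34, 5.83)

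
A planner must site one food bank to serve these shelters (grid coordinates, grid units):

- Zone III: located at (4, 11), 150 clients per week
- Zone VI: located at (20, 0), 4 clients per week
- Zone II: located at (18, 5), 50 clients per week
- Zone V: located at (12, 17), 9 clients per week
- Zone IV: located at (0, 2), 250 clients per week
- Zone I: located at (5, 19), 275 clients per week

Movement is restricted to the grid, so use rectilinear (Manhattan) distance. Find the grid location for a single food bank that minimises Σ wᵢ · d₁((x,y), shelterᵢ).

(4, 11)

Manhattan distance separates: Σwᵢ(|x−xᵢ|+|y−yᵢ|) = Σwᵢ|x−xᵢ| + Σwᵢ|y−yᵢ|, so x and y are optimised independently as 1-D weighted medians.
Total weight W = 738; half = 369.
x-coordinate, sorted with cumulative weight:
  x=0 (Zone IV, w=250) cum 250
  x=4 (Zone III, w=150) cum 400  ← median
  x=5 (Zone I, w=275) cum 675
  x=12 (Zone V, w=9) cum 684
  x=18 (Zone II, w=50) cum 734
  x=20 (Zone VI, w=4) cum 738
⇒ x* = 4
y-coordinate, sorted with cumulative weight:
  y=0 (Zone VI, w=4) cum 4
  y=2 (Zone IV, w=250) cum 254
  y=5 (Zone II, w=50) cum 304
  y=11 (Zone III, w=150) cum 454  ← median
  y=17 (Zone V, w=9) cum 463
  y=19 (Zone I, w=275) cum 738
⇒ y* = 11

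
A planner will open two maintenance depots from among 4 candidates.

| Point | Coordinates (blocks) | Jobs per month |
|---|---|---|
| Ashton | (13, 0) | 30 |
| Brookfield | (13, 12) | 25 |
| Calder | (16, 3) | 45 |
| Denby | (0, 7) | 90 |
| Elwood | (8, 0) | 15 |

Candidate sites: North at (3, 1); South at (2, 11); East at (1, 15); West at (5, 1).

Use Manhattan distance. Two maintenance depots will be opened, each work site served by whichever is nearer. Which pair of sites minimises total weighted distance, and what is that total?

{South, West}, total 1755

Evaluate every pair (each demand assigned to the nearer of the two):
  {South, West}: total = 1755
  {North, South}: total = 1935
  {East, West}: total = 2100
  {North, West}: total = 2200
  {North, East}: total = 2280
  {South, East}: total = 2745
Best pair: {South, West} with total 1755.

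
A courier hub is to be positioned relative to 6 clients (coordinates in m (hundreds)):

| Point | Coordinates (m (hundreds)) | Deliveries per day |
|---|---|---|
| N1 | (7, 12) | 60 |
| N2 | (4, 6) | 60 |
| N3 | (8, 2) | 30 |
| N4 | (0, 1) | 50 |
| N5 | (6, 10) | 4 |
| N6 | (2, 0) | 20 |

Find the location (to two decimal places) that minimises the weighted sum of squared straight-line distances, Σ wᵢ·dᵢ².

The minimiser of Σwᵢ‖p−pᵢ‖² is the weighted centroid p* = (Σwᵢpᵢ)/(Σwᵢ).
Σwᵢ = 224.
Σwᵢxᵢ = 60·7 + 60·4 + 30·8 + 50·0 + 4·6 + 20·2 = 964.
Σwᵢyᵢ = 60·12 + 60·6 + 30·2 + 50·1 + 4·10 + 20·0 = 1230.
x* = 964/224 = 4.30, y* = 1230/224 = 5.49.

(4.30, 5.49)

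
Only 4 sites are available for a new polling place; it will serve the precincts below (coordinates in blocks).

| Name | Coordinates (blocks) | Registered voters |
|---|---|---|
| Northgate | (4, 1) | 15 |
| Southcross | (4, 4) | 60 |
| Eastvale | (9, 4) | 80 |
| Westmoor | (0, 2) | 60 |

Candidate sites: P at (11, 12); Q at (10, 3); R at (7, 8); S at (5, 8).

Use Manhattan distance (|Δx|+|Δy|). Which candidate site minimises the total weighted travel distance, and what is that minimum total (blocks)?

Q, total 1360 blocks

Total weighted distance at each candidate:
  P (11, 12): total = 3230
  Q (10, 3): total = 1360
  R (7, 8): total = 1830
  S (5, 8): total = 1720
Minimum is at Q with total 1360 blocks.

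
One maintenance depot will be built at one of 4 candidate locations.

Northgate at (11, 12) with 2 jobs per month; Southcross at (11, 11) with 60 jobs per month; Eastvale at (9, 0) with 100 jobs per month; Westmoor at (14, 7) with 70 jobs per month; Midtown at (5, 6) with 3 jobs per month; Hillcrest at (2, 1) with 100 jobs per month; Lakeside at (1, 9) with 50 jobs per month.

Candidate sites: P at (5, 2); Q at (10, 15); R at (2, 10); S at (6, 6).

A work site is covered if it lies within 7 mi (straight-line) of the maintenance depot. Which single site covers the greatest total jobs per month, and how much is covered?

Coverage radius r = 7 mi; a point is covered iff (Δx)²+(Δy)² ≤ 7² = 49.
  P (5, 2): covers {Eastvale, Midtown, Hillcrest} → 203
  Q (10, 15): covers {Northgate, Southcross} → 62
  R (2, 10): covers {Midtown, Lakeside} → 53
  S (6, 6): covers {Eastvale, Midtown, Hillcrest, Lakeside} → 253
Maximum coverage at S: 253 jobs per month.

S, covering 253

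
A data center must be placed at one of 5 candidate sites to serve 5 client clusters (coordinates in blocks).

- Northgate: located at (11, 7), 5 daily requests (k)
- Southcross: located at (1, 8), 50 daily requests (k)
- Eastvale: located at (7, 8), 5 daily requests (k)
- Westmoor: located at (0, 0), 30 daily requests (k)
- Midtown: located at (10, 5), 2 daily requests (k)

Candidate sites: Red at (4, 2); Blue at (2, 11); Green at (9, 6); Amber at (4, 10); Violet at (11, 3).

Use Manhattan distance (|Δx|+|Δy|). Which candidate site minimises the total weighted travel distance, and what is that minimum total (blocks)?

Total weighted distance at each candidate:
  Red (4, 2): total = 753
  Blue (2, 11): total = 723
  Green (9, 6): total = 989
  Amber (4, 10): total = 767
  Violet (11, 3): total = 1241
Minimum is at Blue with total 723 blocks.

Blue, total 723 blocks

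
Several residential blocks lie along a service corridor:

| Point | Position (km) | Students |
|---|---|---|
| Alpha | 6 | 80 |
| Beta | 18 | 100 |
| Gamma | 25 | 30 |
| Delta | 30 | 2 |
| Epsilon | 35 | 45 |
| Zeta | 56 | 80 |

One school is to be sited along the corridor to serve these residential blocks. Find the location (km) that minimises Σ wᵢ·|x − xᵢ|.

For a sum of weighted absolute distances on a line, the optimum is the weighted median (not the mean). Total weight W = 337; half-weight = 168.5.
Sort by position and accumulate weight:
  km 6 (Alpha, w=80) → cum 80
  km 18 (Beta, w=100) → cum 180  ≥ 168.5 → median here
  km 25 (Gamma, w=30) → cum 210
  km 30 (Delta, w=2) → cum 212
  km 35 (Epsilon, w=45) → cum 257
  km 56 (Zeta, w=80) → cum 337
Optimal location: km 18.

x = 18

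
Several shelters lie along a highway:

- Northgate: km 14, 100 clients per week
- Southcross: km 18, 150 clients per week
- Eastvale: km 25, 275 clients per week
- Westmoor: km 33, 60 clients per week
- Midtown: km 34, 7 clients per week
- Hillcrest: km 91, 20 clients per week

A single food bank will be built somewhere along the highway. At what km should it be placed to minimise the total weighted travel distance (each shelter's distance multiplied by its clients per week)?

For a sum of weighted absolute distances on a line, the optimum is the weighted median (not the mean). Total weight W = 612; half-weight = 306.
Sort by position and accumulate weight:
  km 14 (Northgate, w=100) → cum 100
  km 18 (Southcross, w=150) → cum 250
  km 25 (Eastvale, w=275) → cum 525  ≥ 306 → median here
  km 33 (Westmoor, w=60) → cum 585
  km 34 (Midtown, w=7) → cum 592
  km 91 (Hillcrest, w=20) → cum 612
Optimal location: km 25.

x = 25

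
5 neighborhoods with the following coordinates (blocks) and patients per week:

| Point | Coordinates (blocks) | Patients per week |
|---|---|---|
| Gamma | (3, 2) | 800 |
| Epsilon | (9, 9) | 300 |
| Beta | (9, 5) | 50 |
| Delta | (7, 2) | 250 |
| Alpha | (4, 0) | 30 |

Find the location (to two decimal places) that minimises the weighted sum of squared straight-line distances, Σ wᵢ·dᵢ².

The minimiser of Σwᵢ‖p−pᵢ‖² is the weighted centroid p* = (Σwᵢpᵢ)/(Σwᵢ).
Σwᵢ = 1430.
Σwᵢxᵢ = 800·3 + 300·9 + 50·9 + 250·7 + 30·4 = 7420.
Σwᵢyᵢ = 800·2 + 300·9 + 50·5 + 250·2 + 30·0 = 5050.
x* = 7420/1430 = 5.19, y* = 5050/1430 = 3.53.

(5.19, 3.53)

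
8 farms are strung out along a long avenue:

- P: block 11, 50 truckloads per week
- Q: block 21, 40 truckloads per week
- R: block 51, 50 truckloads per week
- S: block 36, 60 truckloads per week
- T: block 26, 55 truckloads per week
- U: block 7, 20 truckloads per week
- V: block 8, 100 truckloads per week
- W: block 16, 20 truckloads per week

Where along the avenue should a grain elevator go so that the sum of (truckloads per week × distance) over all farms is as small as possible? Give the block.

For a sum of weighted absolute distances on a line, the optimum is the weighted median (not the mean). Total weight W = 395; half-weight = 197.5.
Sort by position and accumulate weight:
  block 7 (U, w=20) → cum 20
  block 8 (V, w=100) → cum 120
  block 11 (P, w=50) → cum 170
  block 16 (W, w=20) → cum 190
  block 21 (Q, w=40) → cum 230  ≥ 197.5 → median here
  block 26 (T, w=55) → cum 285
  block 36 (S, w=60) → cum 345
  block 51 (R, w=50) → cum 395
Optimal location: block 21.

x = 21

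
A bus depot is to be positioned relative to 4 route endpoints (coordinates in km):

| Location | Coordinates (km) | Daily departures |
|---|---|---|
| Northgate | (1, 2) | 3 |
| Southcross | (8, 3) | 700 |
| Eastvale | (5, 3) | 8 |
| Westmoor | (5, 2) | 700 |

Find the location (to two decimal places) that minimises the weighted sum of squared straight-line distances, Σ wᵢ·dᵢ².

(6.48, 2.50)

The minimiser of Σwᵢ‖p−pᵢ‖² is the weighted centroid p* = (Σwᵢpᵢ)/(Σwᵢ).
Σwᵢ = 1411.
Σwᵢxᵢ = 3·1 + 700·8 + 8·5 + 700·5 = 9143.
Σwᵢyᵢ = 3·2 + 700·3 + 8·3 + 700·2 = 3530.
x* = 9143/1411 = 6.48, y* = 3530/1411 = 2.50.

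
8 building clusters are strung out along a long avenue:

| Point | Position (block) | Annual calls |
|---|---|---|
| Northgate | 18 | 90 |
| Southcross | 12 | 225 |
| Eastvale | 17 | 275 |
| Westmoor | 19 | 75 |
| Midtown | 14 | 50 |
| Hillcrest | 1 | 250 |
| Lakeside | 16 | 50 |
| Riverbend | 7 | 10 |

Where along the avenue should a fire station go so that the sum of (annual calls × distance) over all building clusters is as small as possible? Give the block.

x = 14

For a sum of weighted absolute distances on a line, the optimum is the weighted median (not the mean). Total weight W = 1025; half-weight = 512.5.
Sort by position and accumulate weight:
  block 1 (Hillcrest, w=250) → cum 250
  block 7 (Riverbend, w=10) → cum 260
  block 12 (Southcross, w=225) → cum 485
  block 14 (Midtown, w=50) → cum 535  ≥ 512.5 → median here
  block 16 (Lakeside, w=50) → cum 585
  block 17 (Eastvale, w=275) → cum 860
  block 18 (Northgate, w=90) → cum 950
  block 19 (Westmoor, w=75) → cum 1025
Optimal location: block 14.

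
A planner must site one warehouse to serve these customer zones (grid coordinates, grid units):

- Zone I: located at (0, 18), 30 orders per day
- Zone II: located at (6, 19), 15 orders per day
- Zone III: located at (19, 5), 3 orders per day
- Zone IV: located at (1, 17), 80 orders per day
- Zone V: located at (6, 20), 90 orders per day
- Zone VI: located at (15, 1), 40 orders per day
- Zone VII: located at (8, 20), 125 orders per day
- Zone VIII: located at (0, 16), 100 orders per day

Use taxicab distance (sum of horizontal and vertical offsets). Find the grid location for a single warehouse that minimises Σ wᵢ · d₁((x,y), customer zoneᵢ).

Manhattan distance separates: Σwᵢ(|x−xᵢ|+|y−yᵢ|) = Σwᵢ|x−xᵢ| + Σwᵢ|y−yᵢ|, so x and y are optimised independently as 1-D weighted medians.
Total weight W = 483; half = 241.5.
x-coordinate, sorted with cumulative weight:
  x=0 (Zone I, w=30) cum 30
  x=0 (Zone VIII, w=100) cum 130
  x=1 (Zone IV, w=80) cum 210
  x=6 (Zone II, w=15) cum 225
  x=6 (Zone V, w=90) cum 315  ← median
  x=8 (Zone VII, w=125) cum 440
  x=15 (Zone VI, w=40) cum 480
  x=19 (Zone III, w=3) cum 483
⇒ x* = 6
y-coordinate, sorted with cumulative weight:
  y=1 (Zone VI, w=40) cum 40
  y=5 (Zone III, w=3) cum 43
  y=16 (Zone VIII, w=100) cum 143
  y=17 (Zone IV, w=80) cum 223
  y=18 (Zone I, w=30) cum 253  ← median
  y=19 (Zone II, w=15) cum 268
  y=20 (Zone V, w=90) cum 358
  y=20 (Zone VII, w=125) cum 483
⇒ y* = 18

(6, 18)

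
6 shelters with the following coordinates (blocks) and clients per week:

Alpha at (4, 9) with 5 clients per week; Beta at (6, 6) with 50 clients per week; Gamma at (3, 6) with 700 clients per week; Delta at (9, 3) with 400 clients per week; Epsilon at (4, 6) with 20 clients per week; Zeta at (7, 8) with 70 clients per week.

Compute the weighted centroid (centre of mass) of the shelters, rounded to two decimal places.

(5.29, 5.16)

The minimiser of Σwᵢ‖p−pᵢ‖² is the weighted centroid p* = (Σwᵢpᵢ)/(Σwᵢ).
Σwᵢ = 1245.
Σwᵢxᵢ = 5·4 + 50·6 + 700·3 + 400·9 + 20·4 + 70·7 = 6590.
Σwᵢyᵢ = 5·9 + 50·6 + 700·6 + 400·3 + 20·6 + 70·8 = 6425.
x* = 6590/1245 = 5.29, y* = 6425/1245 = 5.16.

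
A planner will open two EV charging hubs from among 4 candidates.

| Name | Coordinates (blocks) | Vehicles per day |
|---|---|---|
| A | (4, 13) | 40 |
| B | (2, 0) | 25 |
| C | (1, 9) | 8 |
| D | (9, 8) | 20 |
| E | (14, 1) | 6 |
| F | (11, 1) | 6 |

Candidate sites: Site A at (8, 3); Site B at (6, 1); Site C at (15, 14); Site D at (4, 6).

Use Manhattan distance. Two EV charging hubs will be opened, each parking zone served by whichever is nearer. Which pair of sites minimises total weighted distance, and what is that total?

Evaluate every pair (each demand assigned to the nearer of the two):
  {Site B, Site D}: total = 671
  {Site A, Site D}: total = 726
  {Site C, Site D}: total = 824
  {Site A, Site B}: total = 987
  {Site B, Site C}: total = 987
  {Site A, Site C}: total = 1007
Best pair: {Site B, Site D} with total 671.

{Site B, Site D}, total 671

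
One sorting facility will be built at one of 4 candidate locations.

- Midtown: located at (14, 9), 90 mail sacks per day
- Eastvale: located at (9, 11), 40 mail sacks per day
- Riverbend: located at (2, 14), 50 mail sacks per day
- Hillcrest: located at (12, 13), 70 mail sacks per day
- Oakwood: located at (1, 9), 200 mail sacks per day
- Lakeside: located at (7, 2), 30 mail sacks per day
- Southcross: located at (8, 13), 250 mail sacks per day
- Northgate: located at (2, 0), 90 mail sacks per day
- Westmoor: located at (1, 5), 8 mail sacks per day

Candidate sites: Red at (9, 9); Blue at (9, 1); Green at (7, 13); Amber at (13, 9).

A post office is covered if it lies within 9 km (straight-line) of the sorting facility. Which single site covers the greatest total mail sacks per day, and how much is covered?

Red, covering 738

Coverage radius r = 9 km; a point is covered iff (Δx)²+(Δy)² ≤ 9² = 81.
  Red (9, 9): covers {Midtown, Eastvale, Riverbend, Hillcrest, Oakwood, Lakeside, Southcross, Westmoor} → 738
  Blue (9, 1): covers {Lakeside, Northgate, Westmoor} → 128
  Green (7, 13): covers {Midtown, Eastvale, Riverbend, Hillcrest, Oakwood, Southcross} → 700
  Amber (13, 9): covers {Midtown, Eastvale, Hillcrest, Southcross} → 450
Maximum coverage at Red: 738 mail sacks per day.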